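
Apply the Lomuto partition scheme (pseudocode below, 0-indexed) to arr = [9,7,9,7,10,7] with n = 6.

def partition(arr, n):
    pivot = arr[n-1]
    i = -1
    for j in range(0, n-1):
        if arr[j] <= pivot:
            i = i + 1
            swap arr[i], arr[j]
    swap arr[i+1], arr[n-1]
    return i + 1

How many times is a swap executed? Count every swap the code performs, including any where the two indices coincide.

3

pivot=7, i=-1
j=0: 9>7, skip
j=1: 7≤7, i=0, swap(0,1) ⇒ [7,9,9,7,10,7]
j=2: 9>7, skip
j=3: 7≤7, i=1, swap(1,3) ⇒ [7,7,9,9,10,7]
j=4: 10>7, skip
swap(2,5) ⇒ [7,7,7,9,10,9]; return 2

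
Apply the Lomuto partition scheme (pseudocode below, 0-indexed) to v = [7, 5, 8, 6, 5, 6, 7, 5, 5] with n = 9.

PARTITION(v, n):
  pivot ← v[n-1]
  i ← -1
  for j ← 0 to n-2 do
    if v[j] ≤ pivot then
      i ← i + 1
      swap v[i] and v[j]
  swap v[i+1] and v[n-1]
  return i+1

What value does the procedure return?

pivot=5, i=-1
j=0: 7>5, skip
j=1: 5≤5, i=0, swap(0,1) ⇒ [5, 7, 8, 6, 5, 6, 7, 5, 5]
j=2: 8>5, skip
j=3: 6>5, skip
j=4: 5≤5, i=1, swap(1,4) ⇒ [5, 5, 8, 6, 7, 6, 7, 5, 5]
j=5: 6>5, skip
j=6: 7>5, skip
j=7: 5≤5, i=2, swap(2,7) ⇒ [5, 5, 5, 6, 7, 6, 7, 8, 5]
swap(3,8) ⇒ [5, 5, 5, 5, 7, 6, 7, 8, 6]; return 3

3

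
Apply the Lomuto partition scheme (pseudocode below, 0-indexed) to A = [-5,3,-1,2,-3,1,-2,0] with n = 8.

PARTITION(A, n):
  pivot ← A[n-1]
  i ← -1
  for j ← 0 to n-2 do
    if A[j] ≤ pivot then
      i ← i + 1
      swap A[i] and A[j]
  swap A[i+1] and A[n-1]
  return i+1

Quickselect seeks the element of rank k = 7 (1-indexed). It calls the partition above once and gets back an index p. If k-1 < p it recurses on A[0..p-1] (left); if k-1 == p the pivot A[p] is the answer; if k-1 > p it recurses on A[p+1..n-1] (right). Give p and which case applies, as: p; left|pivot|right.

4; right

pivot = A[7] = 0; i = -1
j=0: A[0]=-5 ≤ 0 → i=0, swap A[0],A[0] (no change) → [-5,3,-1,2,-3,1,-2,0]
j=1: A[1]=3 > 0 → no swap
j=2: A[2]=-1 ≤ 0 → i=1, swap A[1],A[2] → [-5,-1,3,2,-3,1,-2,0]
j=3: A[3]=2 > 0 → no swap
j=4: A[4]=-3 ≤ 0 → i=2, swap A[2],A[4] → [-5,-1,-3,2,3,1,-2,0]
j=5: A[5]=1 > 0 → no swap
j=6: A[6]=-2 ≤ 0 → i=3, swap A[3],A[6] → [-5,-1,-3,-2,3,1,2,0]
final swap A[4],A[7] → [-5,-1,-3,-2,0,1,2,3]; return 4
p = 4; k-1 = 6 > 4 ⇒ right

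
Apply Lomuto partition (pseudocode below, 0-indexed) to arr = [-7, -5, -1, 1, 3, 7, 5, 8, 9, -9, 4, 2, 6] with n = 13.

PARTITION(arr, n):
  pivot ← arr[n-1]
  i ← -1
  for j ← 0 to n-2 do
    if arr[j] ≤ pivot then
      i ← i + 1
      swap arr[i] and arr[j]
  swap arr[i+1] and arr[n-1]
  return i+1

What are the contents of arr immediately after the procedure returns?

[-7, -5, -1, 1, 3, 5, -9, 4, 2, 6, 8, 9, 7]

pivot=6, i=-1
j=0: -7≤6, i=0, swap(0,0) ⇒ [-7, -5, -1, 1, 3, 7, 5, 8, 9, -9, 4, 2, 6]
j=1: -5≤6, i=1, swap(1,1) ⇒ [-7, -5, -1, 1, 3, 7, 5, 8, 9, -9, 4, 2, 6]
j=2: -1≤6, i=2, swap(2,2) ⇒ [-7, -5, -1, 1, 3, 7, 5, 8, 9, -9, 4, 2, 6]
j=3: 1≤6, i=3, swap(3,3) ⇒ [-7, -5, -1, 1, 3, 7, 5, 8, 9, -9, 4, 2, 6]
j=4: 3≤6, i=4, swap(4,4) ⇒ [-7, -5, -1, 1, 3, 7, 5, 8, 9, -9, 4, 2, 6]
j=5: 7>6, skip
j=6: 5≤6, i=5, swap(5,6) ⇒ [-7, -5, -1, 1, 3, 5, 7, 8, 9, -9, 4, 2, 6]
j=7: 8>6, skip
j=8: 9>6, skip
j=9: -9≤6, i=6, swap(6,9) ⇒ [-7, -5, -1, 1, 3, 5, -9, 8, 9, 7, 4, 2, 6]
j=10: 4≤6, i=7, swap(7,10) ⇒ [-7, -5, -1, 1, 3, 5, -9, 4, 9, 7, 8, 2, 6]
j=11: 2≤6, i=8, swap(8,11) ⇒ [-7, -5, -1, 1, 3, 5, -9, 4, 2, 7, 8, 9, 6]
swap(9,12) ⇒ [-7, -5, -1, 1, 3, 5, -9, 4, 2, 6, 8, 9, 7]; return 9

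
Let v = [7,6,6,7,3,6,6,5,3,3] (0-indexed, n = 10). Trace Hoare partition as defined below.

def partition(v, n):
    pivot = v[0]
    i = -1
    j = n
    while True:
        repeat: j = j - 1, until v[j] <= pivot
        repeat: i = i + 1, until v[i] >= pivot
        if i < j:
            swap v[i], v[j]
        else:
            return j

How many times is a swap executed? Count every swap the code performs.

2

pivot=7
j stops at 9 (3), i stops at 0 (7); swap ⇒ [3,6,6,7,3,6,6,5,3,7]
j stops at 8 (3), i stops at 3 (7); swap ⇒ [3,6,6,3,3,6,6,5,7,7]
j stops at 7, i stops at 8; i≥j ⇒ return 7. v=[3,6,6,3,3,6,6,5,7,7]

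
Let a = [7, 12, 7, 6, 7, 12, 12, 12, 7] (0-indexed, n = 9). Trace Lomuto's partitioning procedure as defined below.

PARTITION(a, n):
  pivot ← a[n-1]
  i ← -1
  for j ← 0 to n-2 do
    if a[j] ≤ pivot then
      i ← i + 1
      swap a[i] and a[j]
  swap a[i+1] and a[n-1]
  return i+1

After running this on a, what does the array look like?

pivot = a[8] = 7; i = -1
j=0: a[0]=7 ≤ 7 → i=0, swap a[0],a[0] (no change) → [7, 12, 7, 6, 7, 12, 12, 12, 7]
j=1: a[1]=12 > 7 → no swap
j=2: a[2]=7 ≤ 7 → i=1, swap a[1],a[2] → [7, 7, 12, 6, 7, 12, 12, 12, 7]
j=3: a[3]=6 ≤ 7 → i=2, swap a[2],a[3] → [7, 7, 6, 12, 7, 12, 12, 12, 7]
j=4: a[4]=7 ≤ 7 → i=3, swap a[3],a[4] → [7, 7, 6, 7, 12, 12, 12, 12, 7]
j=5: a[5]=12 > 7 → no swap
j=6: a[6]=12 > 7 → no swap
j=7: a[7]=12 > 7 → no swap
final swap a[4],a[8] → [7, 7, 6, 7, 7, 12, 12, 12, 12]; return 4

[7, 7, 6, 7, 7, 12, 12, 12, 12]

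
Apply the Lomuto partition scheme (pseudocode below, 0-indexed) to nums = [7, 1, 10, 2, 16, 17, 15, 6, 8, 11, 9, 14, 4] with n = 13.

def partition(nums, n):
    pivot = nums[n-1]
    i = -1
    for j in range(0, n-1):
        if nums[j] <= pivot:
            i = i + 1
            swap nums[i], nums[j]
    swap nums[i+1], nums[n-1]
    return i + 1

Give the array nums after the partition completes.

[1, 2, 4, 7, 16, 17, 15, 6, 8, 11, 9, 14, 10]

pivot=4, i=-1
j=0: 7>4, skip
j=1: 1≤4, i=0, swap(0,1) ⇒ [1, 7, 10, 2, 16, 17, 15, 6, 8, 11, 9, 14, 4]
j=2: 10>4, skip
j=3: 2≤4, i=1, swap(1,3) ⇒ [1, 2, 10, 7, 16, 17, 15, 6, 8, 11, 9, 14, 4]
j=4: 16>4, skip
j=5: 17>4, skip
j=6: 15>4, skip
j=7: 6>4, skip
j=8: 8>4, skip
j=9: 11>4, skip
j=10: 9>4, skip
j=11: 14>4, skip
swap(2,12) ⇒ [1, 2, 4, 7, 16, 17, 15, 6, 8, 11, 9, 14, 10]; return 2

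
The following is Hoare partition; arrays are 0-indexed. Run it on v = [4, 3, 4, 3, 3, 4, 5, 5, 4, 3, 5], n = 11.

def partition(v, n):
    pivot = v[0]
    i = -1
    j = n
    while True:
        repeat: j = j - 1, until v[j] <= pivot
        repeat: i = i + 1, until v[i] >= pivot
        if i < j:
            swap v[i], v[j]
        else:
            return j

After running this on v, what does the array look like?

pivot = v[0] = 4; i = -1, j = 11
j→9 (v[9]=3≤4), i→0 (v[0]=4≥4); i<j, swap → [3, 3, 4, 3, 3, 4, 5, 5, 4, 4, 5]
j→8 (v[8]=4≤4), i→2 (v[2]=4≥4); i<j, swap → [3, 3, 4, 3, 3, 4, 5, 5, 4, 4, 5]
j→5, i→5; i≥j, return j=5. v = [3, 3, 4, 3, 3, 4, 5, 5, 4, 4, 5]

[3, 3, 4, 3, 3, 4, 5, 5, 4, 4, 5]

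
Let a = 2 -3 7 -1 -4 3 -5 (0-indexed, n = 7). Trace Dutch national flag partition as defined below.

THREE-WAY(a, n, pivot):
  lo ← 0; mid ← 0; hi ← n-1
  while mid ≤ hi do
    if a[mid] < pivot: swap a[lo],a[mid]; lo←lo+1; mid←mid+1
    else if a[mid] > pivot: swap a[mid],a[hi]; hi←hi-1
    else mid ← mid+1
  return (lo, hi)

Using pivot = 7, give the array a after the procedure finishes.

lo=0 mid=0 hi=6
2<7: swap(0,0), lo=1 mid=1 ⇒ 2 -3 7 -1 -4 3 -5
-3<7: swap(1,1), lo=2 mid=2 ⇒ 2 -3 7 -1 -4 3 -5
7=7: mid=3
-1<7: swap(2,3), lo=3 mid=4 ⇒ 2 -3 -1 7 -4 3 -5
-4<7: swap(3,4), lo=4 mid=5 ⇒ 2 -3 -1 -4 7 3 -5
3<7: swap(4,5), lo=5 mid=6 ⇒ 2 -3 -1 -4 3 7 -5
-5<7: swap(5,6), lo=6 mid=7 ⇒ 2 -3 -1 -4 3 -5 7
done. lo=6 hi=6; a=2 -3 -1 -4 3 -5 7

2 -3 -1 -4 3 -5 7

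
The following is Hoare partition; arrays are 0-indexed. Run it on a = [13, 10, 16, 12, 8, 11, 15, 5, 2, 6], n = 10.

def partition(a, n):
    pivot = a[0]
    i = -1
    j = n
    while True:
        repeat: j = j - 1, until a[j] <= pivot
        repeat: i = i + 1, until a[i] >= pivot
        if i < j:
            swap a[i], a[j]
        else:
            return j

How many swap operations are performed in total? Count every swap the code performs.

3

pivot=13
j stops at 9 (6), i stops at 0 (13); swap ⇒ [6, 10, 16, 12, 8, 11, 15, 5, 2, 13]
j stops at 8 (2), i stops at 2 (16); swap ⇒ [6, 10, 2, 12, 8, 11, 15, 5, 16, 13]
j stops at 7 (5), i stops at 6 (15); swap ⇒ [6, 10, 2, 12, 8, 11, 5, 15, 16, 13]
j stops at 6, i stops at 7; i≥j ⇒ return 6. a=[6, 10, 2, 12, 8, 11, 5, 15, 16, 13]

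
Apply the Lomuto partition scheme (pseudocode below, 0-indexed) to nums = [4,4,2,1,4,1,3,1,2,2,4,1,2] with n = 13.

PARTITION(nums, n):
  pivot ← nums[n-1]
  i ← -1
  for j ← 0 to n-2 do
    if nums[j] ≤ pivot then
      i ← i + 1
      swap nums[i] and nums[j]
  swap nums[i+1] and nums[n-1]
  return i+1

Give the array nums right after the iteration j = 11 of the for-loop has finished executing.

[2,1,1,1,2,2,1,4,4,4,4,3,2]

pivot = nums[12] = 2; i = -1
j=0: nums[0]=4 > 2 → no swap
j=1: nums[1]=4 > 2 → no swap
j=2: nums[2]=2 ≤ 2 → i=0, swap nums[0],nums[2] → [2,4,4,1,4,1,3,1,2,2,4,1,2]
j=3: nums[3]=1 ≤ 2 → i=1, swap nums[1],nums[3] → [2,1,4,4,4,1,3,1,2,2,4,1,2]
j=4: nums[4]=4 > 2 → no swap
j=5: nums[5]=1 ≤ 2 → i=2, swap nums[2],nums[5] → [2,1,1,4,4,4,3,1,2,2,4,1,2]
j=6: nums[6]=3 > 2 → no swap
j=7: nums[7]=1 ≤ 2 → i=3, swap nums[3],nums[7] → [2,1,1,1,4,4,3,4,2,2,4,1,2]
j=8: nums[8]=2 ≤ 2 → i=4, swap nums[4],nums[8] → [2,1,1,1,2,4,3,4,4,2,4,1,2]
j=9: nums[9]=2 ≤ 2 → i=5, swap nums[5],nums[9] → [2,1,1,1,2,2,3,4,4,4,4,1,2]
j=10: nums[10]=4 > 2 → no swap
j=11: nums[11]=1 ≤ 2 → i=6, swap nums[6],nums[11] → [2,1,1,1,2,2,1,4,4,4,4,3,2]
(after j=11) nums = [2,1,1,1,2,2,1,4,4,4,4,3,2]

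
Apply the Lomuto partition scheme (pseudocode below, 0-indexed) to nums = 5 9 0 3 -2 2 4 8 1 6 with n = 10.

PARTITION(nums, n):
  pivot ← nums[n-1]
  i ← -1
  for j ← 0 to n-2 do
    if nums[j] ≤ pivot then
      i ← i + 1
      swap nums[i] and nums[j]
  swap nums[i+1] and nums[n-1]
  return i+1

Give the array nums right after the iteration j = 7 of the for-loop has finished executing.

pivot=6, i=-1
j=0: 5≤6, i=0, swap(0,0) ⇒ 5 9 0 3 -2 2 4 8 1 6
j=1: 9>6, skip
j=2: 0≤6, i=1, swap(1,2) ⇒ 5 0 9 3 -2 2 4 8 1 6
j=3: 3≤6, i=2, swap(2,3) ⇒ 5 0 3 9 -2 2 4 8 1 6
j=4: -2≤6, i=3, swap(3,4) ⇒ 5 0 3 -2 9 2 4 8 1 6
j=5: 2≤6, i=4, swap(4,5) ⇒ 5 0 3 -2 2 9 4 8 1 6
j=6: 4≤6, i=5, swap(5,6) ⇒ 5 0 3 -2 2 4 9 8 1 6
j=7: 8>6, skip
(after j=7) nums = 5 0 3 -2 2 4 9 8 1 6

5 0 3 -2 2 4 9 8 1 6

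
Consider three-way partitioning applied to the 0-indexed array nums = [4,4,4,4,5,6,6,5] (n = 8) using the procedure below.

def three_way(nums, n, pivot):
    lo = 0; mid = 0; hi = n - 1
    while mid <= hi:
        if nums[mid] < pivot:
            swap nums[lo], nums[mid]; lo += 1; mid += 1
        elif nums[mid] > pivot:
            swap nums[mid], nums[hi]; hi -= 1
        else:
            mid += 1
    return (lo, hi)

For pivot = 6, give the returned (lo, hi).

(6, 7)

lo=0 mid=0 hi=7
4<6: swap(0,0), lo=1 mid=1 ⇒ [4,4,4,4,5,6,6,5]
4<6: swap(1,1), lo=2 mid=2 ⇒ [4,4,4,4,5,6,6,5]
4<6: swap(2,2), lo=3 mid=3 ⇒ [4,4,4,4,5,6,6,5]
4<6: swap(3,3), lo=4 mid=4 ⇒ [4,4,4,4,5,6,6,5]
5<6: swap(4,4), lo=5 mid=5 ⇒ [4,4,4,4,5,6,6,5]
6=6: mid=6
6=6: mid=7
5<6: swap(5,7), lo=6 mid=8 ⇒ [4,4,4,4,5,5,6,6]
done. lo=6 hi=7; nums=[4,4,4,4,5,5,6,6]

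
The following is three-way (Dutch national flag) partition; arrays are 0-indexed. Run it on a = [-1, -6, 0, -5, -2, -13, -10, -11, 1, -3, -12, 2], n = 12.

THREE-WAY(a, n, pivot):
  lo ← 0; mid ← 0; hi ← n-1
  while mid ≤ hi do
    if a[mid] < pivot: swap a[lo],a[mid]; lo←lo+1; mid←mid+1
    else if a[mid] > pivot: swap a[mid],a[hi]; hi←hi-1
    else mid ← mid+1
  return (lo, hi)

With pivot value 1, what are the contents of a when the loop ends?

[-1, -6, 0, -5, -2, -13, -10, -11, -3, -12, 1, 2]

lo=0 mid=0 hi=11
-1<1: swap(0,0), lo=1 mid=1 ⇒ [-1, -6, 0, -5, -2, -13, -10, -11, 1, -3, -12, 2]
-6<1: swap(1,1), lo=2 mid=2 ⇒ [-1, -6, 0, -5, -2, -13, -10, -11, 1, -3, -12, 2]
0<1: swap(2,2), lo=3 mid=3 ⇒ [-1, -6, 0, -5, -2, -13, -10, -11, 1, -3, -12, 2]
-5<1: swap(3,3), lo=4 mid=4 ⇒ [-1, -6, 0, -5, -2, -13, -10, -11, 1, -3, -12, 2]
-2<1: swap(4,4), lo=5 mid=5 ⇒ [-1, -6, 0, -5, -2, -13, -10, -11, 1, -3, -12, 2]
-13<1: swap(5,5), lo=6 mid=6 ⇒ [-1, -6, 0, -5, -2, -13, -10, -11, 1, -3, -12, 2]
-10<1: swap(6,6), lo=7 mid=7 ⇒ [-1, -6, 0, -5, -2, -13, -10, -11, 1, -3, -12, 2]
-11<1: swap(7,7), lo=8 mid=8 ⇒ [-1, -6, 0, -5, -2, -13, -10, -11, 1, -3, -12, 2]
1=1: mid=9
-3<1: swap(8,9), lo=9 mid=10 ⇒ [-1, -6, 0, -5, -2, -13, -10, -11, -3, 1, -12, 2]
-12<1: swap(9,10), lo=10 mid=11 ⇒ [-1, -6, 0, -5, -2, -13, -10, -11, -3, -12, 1, 2]
2>1: swap(11,11), hi=10 ⇒ [-1, -6, 0, -5, -2, -13, -10, -11, -3, -12, 1, 2]
done. lo=10 hi=10; a=[-1, -6, 0, -5, -2, -13, -10, -11, -3, -12, 1, 2]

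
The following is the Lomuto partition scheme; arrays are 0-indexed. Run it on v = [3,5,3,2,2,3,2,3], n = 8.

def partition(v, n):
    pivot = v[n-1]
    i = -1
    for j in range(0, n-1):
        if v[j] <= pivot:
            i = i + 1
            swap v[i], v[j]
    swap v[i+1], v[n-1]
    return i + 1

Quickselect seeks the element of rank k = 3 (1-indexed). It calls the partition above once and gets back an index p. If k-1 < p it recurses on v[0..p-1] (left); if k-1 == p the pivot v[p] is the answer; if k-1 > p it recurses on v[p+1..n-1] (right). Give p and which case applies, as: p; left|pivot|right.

6; left

pivot=3, i=-1
j=0: 3≤3, i=0, swap(0,0) ⇒ [3,5,3,2,2,3,2,3]
j=1: 5>3, skip
j=2: 3≤3, i=1, swap(1,2) ⇒ [3,3,5,2,2,3,2,3]
j=3: 2≤3, i=2, swap(2,3) ⇒ [3,3,2,5,2,3,2,3]
j=4: 2≤3, i=3, swap(3,4) ⇒ [3,3,2,2,5,3,2,3]
j=5: 3≤3, i=4, swap(4,5) ⇒ [3,3,2,2,3,5,2,3]
j=6: 2≤3, i=5, swap(5,6) ⇒ [3,3,2,2,3,2,5,3]
swap(6,7) ⇒ [3,3,2,2,3,2,3,5]; return 6
p = 6; k-1 = 2 < 6 ⇒ left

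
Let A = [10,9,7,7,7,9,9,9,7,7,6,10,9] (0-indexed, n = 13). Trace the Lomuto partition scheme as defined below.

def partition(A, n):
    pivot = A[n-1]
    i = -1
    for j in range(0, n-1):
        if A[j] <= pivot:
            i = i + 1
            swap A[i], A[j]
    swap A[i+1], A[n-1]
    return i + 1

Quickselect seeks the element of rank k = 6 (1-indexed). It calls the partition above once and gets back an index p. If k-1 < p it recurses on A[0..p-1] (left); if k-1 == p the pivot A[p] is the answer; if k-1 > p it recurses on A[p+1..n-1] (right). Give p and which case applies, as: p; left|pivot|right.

10; left

pivot=9, i=-1
j=0: 10>9, skip
j=1: 9≤9, i=0, swap(0,1) ⇒ [9,10,7,7,7,9,9,9,7,7,6,10,9]
j=2: 7≤9, i=1, swap(1,2) ⇒ [9,7,10,7,7,9,9,9,7,7,6,10,9]
j=3: 7≤9, i=2, swap(2,3) ⇒ [9,7,7,10,7,9,9,9,7,7,6,10,9]
j=4: 7≤9, i=3, swap(3,4) ⇒ [9,7,7,7,10,9,9,9,7,7,6,10,9]
j=5: 9≤9, i=4, swap(4,5) ⇒ [9,7,7,7,9,10,9,9,7,7,6,10,9]
j=6: 9≤9, i=5, swap(5,6) ⇒ [9,7,7,7,9,9,10,9,7,7,6,10,9]
j=7: 9≤9, i=6, swap(6,7) ⇒ [9,7,7,7,9,9,9,10,7,7,6,10,9]
j=8: 7≤9, i=7, swap(7,8) ⇒ [9,7,7,7,9,9,9,7,10,7,6,10,9]
j=9: 7≤9, i=8, swap(8,9) ⇒ [9,7,7,7,9,9,9,7,7,10,6,10,9]
j=10: 6≤9, i=9, swap(9,10) ⇒ [9,7,7,7,9,9,9,7,7,6,10,10,9]
j=11: 10>9, skip
swap(10,12) ⇒ [9,7,7,7,9,9,9,7,7,6,9,10,10]; return 10
p = 10; k-1 = 5 < 10 ⇒ left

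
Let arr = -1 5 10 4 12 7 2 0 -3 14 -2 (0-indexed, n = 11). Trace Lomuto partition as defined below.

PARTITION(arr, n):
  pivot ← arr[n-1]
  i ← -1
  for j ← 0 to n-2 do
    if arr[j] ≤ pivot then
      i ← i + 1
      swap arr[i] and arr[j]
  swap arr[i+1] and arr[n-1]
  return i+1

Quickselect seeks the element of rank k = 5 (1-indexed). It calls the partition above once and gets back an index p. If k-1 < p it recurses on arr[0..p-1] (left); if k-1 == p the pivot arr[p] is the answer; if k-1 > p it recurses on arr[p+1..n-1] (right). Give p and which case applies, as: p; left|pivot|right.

pivot = arr[10] = -2; i = -1
j=0: arr[0]=-1 > -2 → no swap
j=1: arr[1]=5 > -2 → no swap
j=2: arr[2]=10 > -2 → no swap
j=3: arr[3]=4 > -2 → no swap
j=4: arr[4]=12 > -2 → no swap
j=5: arr[5]=7 > -2 → no swap
j=6: arr[6]=2 > -2 → no swap
j=7: arr[7]=0 > -2 → no swap
j=8: arr[8]=-3 ≤ -2 → i=0, swap arr[0],arr[8] → -3 5 10 4 12 7 2 0 -1 14 -2
j=9: arr[9]=14 > -2 → no swap
final swap arr[1],arr[10] → -3 -2 10 4 12 7 2 0 -1 14 5; return 1
p = 1; k-1 = 4 > 1 ⇒ right

1; right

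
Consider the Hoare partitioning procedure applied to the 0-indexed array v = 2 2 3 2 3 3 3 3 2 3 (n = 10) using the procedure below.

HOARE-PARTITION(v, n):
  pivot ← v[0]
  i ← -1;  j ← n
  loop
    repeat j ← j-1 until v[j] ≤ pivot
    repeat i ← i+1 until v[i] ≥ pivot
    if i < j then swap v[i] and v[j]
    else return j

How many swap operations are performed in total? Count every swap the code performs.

pivot = v[0] = 2; i = -1, j = 10
j→8 (v[8]=2≤2), i→0 (v[0]=2≥2); i<j, swap → 2 2 3 2 3 3 3 3 2 3
j→3 (v[3]=2≤2), i→1 (v[1]=2≥2); i<j, swap → 2 2 3 2 3 3 3 3 2 3
j→1, i→2; i≥j, return j=1. v = 2 2 3 2 3 3 3 3 2 3

2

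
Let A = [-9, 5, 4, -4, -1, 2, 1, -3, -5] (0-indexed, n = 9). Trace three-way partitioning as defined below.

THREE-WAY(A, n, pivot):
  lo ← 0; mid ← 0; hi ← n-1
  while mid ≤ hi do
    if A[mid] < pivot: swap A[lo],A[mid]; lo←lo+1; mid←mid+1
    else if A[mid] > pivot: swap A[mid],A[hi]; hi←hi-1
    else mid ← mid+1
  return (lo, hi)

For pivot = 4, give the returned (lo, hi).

(7, 7)

lo=0 mid=0 hi=8
-9<4: swap(0,0), lo=1 mid=1 ⇒ [-9, 5, 4, -4, -1, 2, 1, -3, -5]
5>4: swap(1,8), hi=7 ⇒ [-9, -5, 4, -4, -1, 2, 1, -3, 5]
-5<4: swap(1,1), lo=2 mid=2 ⇒ [-9, -5, 4, -4, -1, 2, 1, -3, 5]
4=4: mid=3
-4<4: swap(2,3), lo=3 mid=4 ⇒ [-9, -5, -4, 4, -1, 2, 1, -3, 5]
-1<4: swap(3,4), lo=4 mid=5 ⇒ [-9, -5, -4, -1, 4, 2, 1, -3, 5]
2<4: swap(4,5), lo=5 mid=6 ⇒ [-9, -5, -4, -1, 2, 4, 1, -3, 5]
1<4: swap(5,6), lo=6 mid=7 ⇒ [-9, -5, -4, -1, 2, 1, 4, -3, 5]
-3<4: swap(6,7), lo=7 mid=8 ⇒ [-9, -5, -4, -1, 2, 1, -3, 4, 5]
done. lo=7 hi=7; A=[-9, -5, -4, -1, 2, 1, -3, 4, 5]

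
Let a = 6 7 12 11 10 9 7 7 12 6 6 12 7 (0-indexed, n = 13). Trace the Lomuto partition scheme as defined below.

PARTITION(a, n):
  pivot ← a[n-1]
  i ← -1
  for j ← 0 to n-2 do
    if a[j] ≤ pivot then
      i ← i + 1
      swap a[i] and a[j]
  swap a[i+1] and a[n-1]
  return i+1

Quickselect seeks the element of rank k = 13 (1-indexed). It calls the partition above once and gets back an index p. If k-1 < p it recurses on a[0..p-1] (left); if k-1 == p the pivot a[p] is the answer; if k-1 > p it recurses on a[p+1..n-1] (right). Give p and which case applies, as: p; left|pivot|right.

pivot=7, i=-1
j=0: 6≤7, i=0, swap(0,0) ⇒ 6 7 12 11 10 9 7 7 12 6 6 12 7
j=1: 7≤7, i=1, swap(1,1) ⇒ 6 7 12 11 10 9 7 7 12 6 6 12 7
j=2: 12>7, skip
j=3: 11>7, skip
j=4: 10>7, skip
j=5: 9>7, skip
j=6: 7≤7, i=2, swap(2,6) ⇒ 6 7 7 11 10 9 12 7 12 6 6 12 7
j=7: 7≤7, i=3, swap(3,7) ⇒ 6 7 7 7 10 9 12 11 12 6 6 12 7
j=8: 12>7, skip
j=9: 6≤7, i=4, swap(4,9) ⇒ 6 7 7 7 6 9 12 11 12 10 6 12 7
j=10: 6≤7, i=5, swap(5,10) ⇒ 6 7 7 7 6 6 12 11 12 10 9 12 7
j=11: 12>7, skip
swap(6,12) ⇒ 6 7 7 7 6 6 7 11 12 10 9 12 12; return 6
p = 6; k-1 = 12 > 6 ⇒ right

6; right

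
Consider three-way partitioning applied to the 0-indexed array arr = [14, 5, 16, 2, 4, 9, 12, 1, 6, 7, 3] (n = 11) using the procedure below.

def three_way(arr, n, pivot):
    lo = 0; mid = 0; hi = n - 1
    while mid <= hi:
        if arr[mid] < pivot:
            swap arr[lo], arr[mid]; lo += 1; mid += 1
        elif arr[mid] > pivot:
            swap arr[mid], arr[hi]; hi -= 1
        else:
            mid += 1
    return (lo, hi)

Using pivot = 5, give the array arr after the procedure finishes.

pivot = 5; lo=0, mid=0, hi=10
arr[mid]=14>5: swap arr[0],arr[10]; hi=9 → [3, 5, 16, 2, 4, 9, 12, 1, 6, 7, 14]
arr[mid]=3<5: swap arr[0],arr[0]; lo=1,mid=1 → [3, 5, 16, 2, 4, 9, 12, 1, 6, 7, 14]
arr[mid]=5=5: mid=2
arr[mid]=16>5: swap arr[2],arr[9]; hi=8 → [3, 5, 7, 2, 4, 9, 12, 1, 6, 16, 14]
arr[mid]=7>5: swap arr[2],arr[8]; hi=7 → [3, 5, 6, 2, 4, 9, 12, 1, 7, 16, 14]
arr[mid]=6>5: swap arr[2],arr[7]; hi=6 → [3, 5, 1, 2, 4, 9, 12, 6, 7, 16, 14]
arr[mid]=1<5: swap arr[1],arr[2]; lo=2,mid=3 → [3, 1, 5, 2, 4, 9, 12, 6, 7, 16, 14]
arr[mid]=2<5: swap arr[2],arr[3]; lo=3,mid=4 → [3, 1, 2, 5, 4, 9, 12, 6, 7, 16, 14]
arr[mid]=4<5: swap arr[3],arr[4]; lo=4,mid=5 → [3, 1, 2, 4, 5, 9, 12, 6, 7, 16, 14]
arr[mid]=9>5: swap arr[5],arr[6]; hi=5 → [3, 1, 2, 4, 5, 12, 9, 6, 7, 16, 14]
arr[mid]=12>5: swap arr[5],arr[5]; hi=4 → [3, 1, 2, 4, 5, 12, 9, 6, 7, 16, 14]
end: lo=4, hi=4; arr = [3, 1, 2, 4, 5, 12, 9, 6, 7, 16, 14]

[3, 1, 2, 4, 5, 12, 9, 6, 7, 16, 14]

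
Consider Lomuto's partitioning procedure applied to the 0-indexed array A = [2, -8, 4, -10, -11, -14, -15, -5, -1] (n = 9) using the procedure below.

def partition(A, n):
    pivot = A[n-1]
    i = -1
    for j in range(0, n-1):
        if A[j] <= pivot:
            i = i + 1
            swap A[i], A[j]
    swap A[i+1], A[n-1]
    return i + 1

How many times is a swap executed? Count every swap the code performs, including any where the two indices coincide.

7

pivot=-1, i=-1
j=0: 2>-1, skip
j=1: -8≤-1, i=0, swap(0,1) ⇒ [-8, 2, 4, -10, -11, -14, -15, -5, -1]
j=2: 4>-1, skip
j=3: -10≤-1, i=1, swap(1,3) ⇒ [-8, -10, 4, 2, -11, -14, -15, -5, -1]
j=4: -11≤-1, i=2, swap(2,4) ⇒ [-8, -10, -11, 2, 4, -14, -15, -5, -1]
j=5: -14≤-1, i=3, swap(3,5) ⇒ [-8, -10, -11, -14, 4, 2, -15, -5, -1]
j=6: -15≤-1, i=4, swap(4,6) ⇒ [-8, -10, -11, -14, -15, 2, 4, -5, -1]
j=7: -5≤-1, i=5, swap(5,7) ⇒ [-8, -10, -11, -14, -15, -5, 4, 2, -1]
swap(6,8) ⇒ [-8, -10, -11, -14, -15, -5, -1, 2, 4]; return 6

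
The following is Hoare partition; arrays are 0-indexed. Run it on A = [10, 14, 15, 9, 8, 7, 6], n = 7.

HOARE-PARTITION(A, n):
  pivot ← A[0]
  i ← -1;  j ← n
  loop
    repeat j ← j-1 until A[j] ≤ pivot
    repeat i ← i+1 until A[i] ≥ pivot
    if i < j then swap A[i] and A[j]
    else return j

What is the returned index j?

3

pivot=10
j stops at 6 (6), i stops at 0 (10); swap ⇒ [6, 14, 15, 9, 8, 7, 10]
j stops at 5 (7), i stops at 1 (14); swap ⇒ [6, 7, 15, 9, 8, 14, 10]
j stops at 4 (8), i stops at 2 (15); swap ⇒ [6, 7, 8, 9, 15, 14, 10]
j stops at 3, i stops at 4; i≥j ⇒ return 3. A=[6, 7, 8, 9, 15, 14, 10]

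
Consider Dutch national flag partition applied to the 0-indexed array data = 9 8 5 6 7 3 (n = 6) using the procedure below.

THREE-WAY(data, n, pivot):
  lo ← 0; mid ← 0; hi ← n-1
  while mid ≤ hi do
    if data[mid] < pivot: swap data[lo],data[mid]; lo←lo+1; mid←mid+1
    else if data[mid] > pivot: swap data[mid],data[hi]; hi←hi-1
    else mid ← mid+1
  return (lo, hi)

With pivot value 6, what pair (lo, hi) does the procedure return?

(2, 2)

pivot = 6; lo=0, mid=0, hi=5
data[mid]=9>6: swap data[0],data[5]; hi=4 → 3 8 5 6 7 9
data[mid]=3<6: swap data[0],data[0]; lo=1,mid=1 → 3 8 5 6 7 9
data[mid]=8>6: swap data[1],data[4]; hi=3 → 3 7 5 6 8 9
data[mid]=7>6: swap data[1],data[3]; hi=2 → 3 6 5 7 8 9
data[mid]=6=6: mid=2
data[mid]=5<6: swap data[1],data[2]; lo=2,mid=3 → 3 5 6 7 8 9
end: lo=2, hi=2; data = 3 5 6 7 8 9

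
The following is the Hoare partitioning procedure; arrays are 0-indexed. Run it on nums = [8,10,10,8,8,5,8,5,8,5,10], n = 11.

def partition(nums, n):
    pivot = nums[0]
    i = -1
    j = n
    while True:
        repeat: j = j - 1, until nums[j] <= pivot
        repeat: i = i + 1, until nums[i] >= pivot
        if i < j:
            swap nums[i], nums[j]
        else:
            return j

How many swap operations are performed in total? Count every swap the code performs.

pivot=8
j stops at 9 (5), i stops at 0 (8); swap ⇒ [5,10,10,8,8,5,8,5,8,8,10]
j stops at 8 (8), i stops at 1 (10); swap ⇒ [5,8,10,8,8,5,8,5,10,8,10]
j stops at 7 (5), i stops at 2 (10); swap ⇒ [5,8,5,8,8,5,8,10,10,8,10]
j stops at 6 (8), i stops at 3 (8); swap ⇒ [5,8,5,8,8,5,8,10,10,8,10]
j stops at 5 (5), i stops at 4 (8); swap ⇒ [5,8,5,8,5,8,8,10,10,8,10]
j stops at 4, i stops at 5; i≥j ⇒ return 4. nums=[5,8,5,8,5,8,8,10,10,8,10]

5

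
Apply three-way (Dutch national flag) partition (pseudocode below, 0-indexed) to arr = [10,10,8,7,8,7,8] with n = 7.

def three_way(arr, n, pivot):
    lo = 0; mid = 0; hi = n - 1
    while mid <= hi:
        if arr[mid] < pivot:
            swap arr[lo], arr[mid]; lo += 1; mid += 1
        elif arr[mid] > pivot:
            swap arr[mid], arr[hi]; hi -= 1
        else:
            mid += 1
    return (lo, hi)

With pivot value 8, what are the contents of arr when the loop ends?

[7,7,8,8,8,10,10]

pivot = 8; lo=0, mid=0, hi=6
arr[mid]=10>8: swap arr[0],arr[6]; hi=5 → [8,10,8,7,8,7,10]
arr[mid]=8=8: mid=1
arr[mid]=10>8: swap arr[1],arr[5]; hi=4 → [8,7,8,7,8,10,10]
arr[mid]=7<8: swap arr[0],arr[1]; lo=1,mid=2 → [7,8,8,7,8,10,10]
arr[mid]=8=8: mid=3
arr[mid]=7<8: swap arr[1],arr[3]; lo=2,mid=4 → [7,7,8,8,8,10,10]
arr[mid]=8=8: mid=5
end: lo=2, hi=4; arr = [7,7,8,8,8,10,10]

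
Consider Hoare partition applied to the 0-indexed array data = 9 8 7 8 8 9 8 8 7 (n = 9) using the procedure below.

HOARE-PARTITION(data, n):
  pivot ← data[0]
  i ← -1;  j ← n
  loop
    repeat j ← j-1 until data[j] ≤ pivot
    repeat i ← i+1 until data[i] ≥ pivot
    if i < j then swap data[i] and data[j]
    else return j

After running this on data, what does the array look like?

7 8 7 8 8 8 8 9 9

pivot = data[0] = 9; i = -1, j = 9
j→8 (data[8]=7≤9), i→0 (data[0]=9≥9); i<j, swap → 7 8 7 8 8 9 8 8 9
j→7 (data[7]=8≤9), i→5 (data[5]=9≥9); i<j, swap → 7 8 7 8 8 8 8 9 9
j→6, i→7; i≥j, return j=6. data = 7 8 7 8 8 8 8 9 9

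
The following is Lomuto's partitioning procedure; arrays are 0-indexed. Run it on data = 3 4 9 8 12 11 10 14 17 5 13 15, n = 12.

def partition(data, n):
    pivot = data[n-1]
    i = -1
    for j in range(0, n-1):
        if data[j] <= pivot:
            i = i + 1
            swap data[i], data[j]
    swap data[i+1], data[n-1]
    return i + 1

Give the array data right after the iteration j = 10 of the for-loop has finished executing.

pivot = data[11] = 15; i = -1
j=0: data[0]=3 ≤ 15 → i=0, swap data[0],data[0] (no change) → 3 4 9 8 12 11 10 14 17 5 13 15
j=1: data[1]=4 ≤ 15 → i=1, swap data[1],data[1] (no change) → 3 4 9 8 12 11 10 14 17 5 13 15
j=2: data[2]=9 ≤ 15 → i=2, swap data[2],data[2] (no change) → 3 4 9 8 12 11 10 14 17 5 13 15
j=3: data[3]=8 ≤ 15 → i=3, swap data[3],data[3] (no change) → 3 4 9 8 12 11 10 14 17 5 13 15
j=4: data[4]=12 ≤ 15 → i=4, swap data[4],data[4] (no change) → 3 4 9 8 12 11 10 14 17 5 13 15
j=5: data[5]=11 ≤ 15 → i=5, swap data[5],data[5] (no change) → 3 4 9 8 12 11 10 14 17 5 13 15
j=6: data[6]=10 ≤ 15 → i=6, swap data[6],data[6] (no change) → 3 4 9 8 12 11 10 14 17 5 13 15
j=7: data[7]=14 ≤ 15 → i=7, swap data[7],data[7] (no change) → 3 4 9 8 12 11 10 14 17 5 13 15
j=8: data[8]=17 > 15 → no swap
j=9: data[9]=5 ≤ 15 → i=8, swap data[8],data[9] → 3 4 9 8 12 11 10 14 5 17 13 15
j=10: data[10]=13 ≤ 15 → i=9, swap data[9],data[10] → 3 4 9 8 12 11 10 14 5 13 17 15
(after j=10) data = 3 4 9 8 12 11 10 14 5 13 17 15

3 4 9 8 12 11 10 14 5 13 17 15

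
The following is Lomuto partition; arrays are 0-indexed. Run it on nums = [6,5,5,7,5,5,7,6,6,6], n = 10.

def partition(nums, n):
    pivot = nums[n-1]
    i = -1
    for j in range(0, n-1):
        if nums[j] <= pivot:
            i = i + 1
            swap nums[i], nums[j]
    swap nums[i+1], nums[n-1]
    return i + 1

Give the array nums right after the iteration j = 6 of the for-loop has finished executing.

[6,5,5,5,5,7,7,6,6,6]

pivot=6, i=-1
j=0: 6≤6, i=0, swap(0,0) ⇒ [6,5,5,7,5,5,7,6,6,6]
j=1: 5≤6, i=1, swap(1,1) ⇒ [6,5,5,7,5,5,7,6,6,6]
j=2: 5≤6, i=2, swap(2,2) ⇒ [6,5,5,7,5,5,7,6,6,6]
j=3: 7>6, skip
j=4: 5≤6, i=3, swap(3,4) ⇒ [6,5,5,5,7,5,7,6,6,6]
j=5: 5≤6, i=4, swap(4,5) ⇒ [6,5,5,5,5,7,7,6,6,6]
j=6: 7>6, skip
(after j=6) nums = [6,5,5,5,5,7,7,6,6,6]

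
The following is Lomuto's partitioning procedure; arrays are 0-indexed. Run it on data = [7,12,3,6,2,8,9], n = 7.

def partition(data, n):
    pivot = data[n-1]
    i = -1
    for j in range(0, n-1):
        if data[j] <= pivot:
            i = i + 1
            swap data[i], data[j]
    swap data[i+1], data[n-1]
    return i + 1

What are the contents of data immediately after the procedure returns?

[7,3,6,2,8,9,12]

pivot = data[6] = 9; i = -1
j=0: data[0]=7 ≤ 9 → i=0, swap data[0],data[0] (no change) → [7,12,3,6,2,8,9]
j=1: data[1]=12 > 9 → no swap
j=2: data[2]=3 ≤ 9 → i=1, swap data[1],data[2] → [7,3,12,6,2,8,9]
j=3: data[3]=6 ≤ 9 → i=2, swap data[2],data[3] → [7,3,6,12,2,8,9]
j=4: data[4]=2 ≤ 9 → i=3, swap data[3],data[4] → [7,3,6,2,12,8,9]
j=5: data[5]=8 ≤ 9 → i=4, swap data[4],data[5] → [7,3,6,2,8,12,9]
final swap data[5],data[6] → [7,3,6,2,8,9,12]; return 5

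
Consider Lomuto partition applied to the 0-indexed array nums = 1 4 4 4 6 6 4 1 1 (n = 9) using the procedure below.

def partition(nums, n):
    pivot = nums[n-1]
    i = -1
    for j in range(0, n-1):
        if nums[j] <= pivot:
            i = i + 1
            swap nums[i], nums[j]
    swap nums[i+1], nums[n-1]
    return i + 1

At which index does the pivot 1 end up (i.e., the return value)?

pivot=1, i=-1
j=0: 1≤1, i=0, swap(0,0) ⇒ 1 4 4 4 6 6 4 1 1
j=1: 4>1, skip
j=2: 4>1, skip
j=3: 4>1, skip
j=4: 6>1, skip
j=5: 6>1, skip
j=6: 4>1, skip
j=7: 1≤1, i=1, swap(1,7) ⇒ 1 1 4 4 6 6 4 4 1
swap(2,8) ⇒ 1 1 1 4 6 6 4 4 4; return 2

2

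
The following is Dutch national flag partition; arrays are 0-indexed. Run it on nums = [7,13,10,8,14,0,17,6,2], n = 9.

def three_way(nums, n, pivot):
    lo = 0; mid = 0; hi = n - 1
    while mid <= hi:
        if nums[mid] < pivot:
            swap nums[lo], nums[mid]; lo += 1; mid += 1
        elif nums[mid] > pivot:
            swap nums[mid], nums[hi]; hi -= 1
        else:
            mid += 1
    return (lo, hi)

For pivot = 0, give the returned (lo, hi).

pivot = 0; lo=0, mid=0, hi=8
nums[mid]=7>0: swap nums[0],nums[8]; hi=7 → [2,13,10,8,14,0,17,6,7]
nums[mid]=2>0: swap nums[0],nums[7]; hi=6 → [6,13,10,8,14,0,17,2,7]
nums[mid]=6>0: swap nums[0],nums[6]; hi=5 → [17,13,10,8,14,0,6,2,7]
nums[mid]=17>0: swap nums[0],nums[5]; hi=4 → [0,13,10,8,14,17,6,2,7]
nums[mid]=0=0: mid=1
nums[mid]=13>0: swap nums[1],nums[4]; hi=3 → [0,14,10,8,13,17,6,2,7]
nums[mid]=14>0: swap nums[1],nums[3]; hi=2 → [0,8,10,14,13,17,6,2,7]
nums[mid]=8>0: swap nums[1],nums[2]; hi=1 → [0,10,8,14,13,17,6,2,7]
nums[mid]=10>0: swap nums[1],nums[1]; hi=0 → [0,10,8,14,13,17,6,2,7]
end: lo=0, hi=0; nums = [0,10,8,14,13,17,6,2,7]

(0, 0)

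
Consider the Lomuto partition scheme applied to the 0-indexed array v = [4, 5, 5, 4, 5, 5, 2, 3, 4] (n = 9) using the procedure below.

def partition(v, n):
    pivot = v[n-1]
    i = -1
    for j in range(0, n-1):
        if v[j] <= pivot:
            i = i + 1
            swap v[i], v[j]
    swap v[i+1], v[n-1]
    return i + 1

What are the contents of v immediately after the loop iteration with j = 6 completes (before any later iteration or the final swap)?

pivot = v[8] = 4; i = -1
j=0: v[0]=4 ≤ 4 → i=0, swap v[0],v[0] (no change) → [4, 5, 5, 4, 5, 5, 2, 3, 4]
j=1: v[1]=5 > 4 → no swap
j=2: v[2]=5 > 4 → no swap
j=3: v[3]=4 ≤ 4 → i=1, swap v[1],v[3] → [4, 4, 5, 5, 5, 5, 2, 3, 4]
j=4: v[4]=5 > 4 → no swap
j=5: v[5]=5 > 4 → no swap
j=6: v[6]=2 ≤ 4 → i=2, swap v[2],v[6] → [4, 4, 2, 5, 5, 5, 5, 3, 4]
(after j=6) v = [4, 4, 2, 5, 5, 5, 5, 3, 4]

[4, 4, 2, 5, 5, 5, 5, 3, 4]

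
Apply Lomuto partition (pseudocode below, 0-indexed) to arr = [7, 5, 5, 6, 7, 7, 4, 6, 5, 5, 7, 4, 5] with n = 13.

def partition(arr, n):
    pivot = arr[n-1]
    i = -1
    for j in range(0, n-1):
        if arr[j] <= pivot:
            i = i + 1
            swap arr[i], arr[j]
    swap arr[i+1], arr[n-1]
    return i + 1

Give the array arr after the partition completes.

pivot = arr[12] = 5; i = -1
j=0: arr[0]=7 > 5 → no swap
j=1: arr[1]=5 ≤ 5 → i=0, swap arr[0],arr[1] → [5, 7, 5, 6, 7, 7, 4, 6, 5, 5, 7, 4, 5]
j=2: arr[2]=5 ≤ 5 → i=1, swap arr[1],arr[2] → [5, 5, 7, 6, 7, 7, 4, 6, 5, 5, 7, 4, 5]
j=3: arr[3]=6 > 5 → no swap
j=4: arr[4]=7 > 5 → no swap
j=5: arr[5]=7 > 5 → no swap
j=6: arr[6]=4 ≤ 5 → i=2, swap arr[2],arr[6] → [5, 5, 4, 6, 7, 7, 7, 6, 5, 5, 7, 4, 5]
j=7: arr[7]=6 > 5 → no swap
j=8: arr[8]=5 ≤ 5 → i=3, swap arr[3],arr[8] → [5, 5, 4, 5, 7, 7, 7, 6, 6, 5, 7, 4, 5]
j=9: arr[9]=5 ≤ 5 → i=4, swap arr[4],arr[9] → [5, 5, 4, 5, 5, 7, 7, 6, 6, 7, 7, 4, 5]
j=10: arr[10]=7 > 5 → no swap
j=11: arr[11]=4 ≤ 5 → i=5, swap arr[5],arr[11] → [5, 5, 4, 5, 5, 4, 7, 6, 6, 7, 7, 7, 5]
final swap arr[6],arr[12] → [5, 5, 4, 5, 5, 4, 5, 6, 6, 7, 7, 7, 7]; return 6

[5, 5, 4, 5, 5, 4, 5, 6, 6, 7, 7, 7, 7]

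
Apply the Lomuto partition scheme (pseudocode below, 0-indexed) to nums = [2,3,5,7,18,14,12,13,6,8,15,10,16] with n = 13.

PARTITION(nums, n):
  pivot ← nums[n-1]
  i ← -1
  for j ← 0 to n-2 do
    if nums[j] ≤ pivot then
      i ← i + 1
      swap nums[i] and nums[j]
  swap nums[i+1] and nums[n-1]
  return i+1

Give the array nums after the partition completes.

pivot = nums[12] = 16; i = -1
j=0: nums[0]=2 ≤ 16 → i=0, swap nums[0],nums[0] (no change) → [2,3,5,7,18,14,12,13,6,8,15,10,16]
j=1: nums[1]=3 ≤ 16 → i=1, swap nums[1],nums[1] (no change) → [2,3,5,7,18,14,12,13,6,8,15,10,16]
j=2: nums[2]=5 ≤ 16 → i=2, swap nums[2],nums[2] (no change) → [2,3,5,7,18,14,12,13,6,8,15,10,16]
j=3: nums[3]=7 ≤ 16 → i=3, swap nums[3],nums[3] (no change) → [2,3,5,7,18,14,12,13,6,8,15,10,16]
j=4: nums[4]=18 > 16 → no swap
j=5: nums[5]=14 ≤ 16 → i=4, swap nums[4],nums[5] → [2,3,5,7,14,18,12,13,6,8,15,10,16]
j=6: nums[6]=12 ≤ 16 → i=5, swap nums[5],nums[6] → [2,3,5,7,14,12,18,13,6,8,15,10,16]
j=7: nums[7]=13 ≤ 16 → i=6, swap nums[6],nums[7] → [2,3,5,7,14,12,13,18,6,8,15,10,16]
j=8: nums[8]=6 ≤ 16 → i=7, swap nums[7],nums[8] → [2,3,5,7,14,12,13,6,18,8,15,10,16]
j=9: nums[9]=8 ≤ 16 → i=8, swap nums[8],nums[9] → [2,3,5,7,14,12,13,6,8,18,15,10,16]
j=10: nums[10]=15 ≤ 16 → i=9, swap nums[9],nums[10] → [2,3,5,7,14,12,13,6,8,15,18,10,16]
j=11: nums[11]=10 ≤ 16 → i=10, swap nums[10],nums[11] → [2,3,5,7,14,12,13,6,8,15,10,18,16]
final swap nums[11],nums[12] → [2,3,5,7,14,12,13,6,8,15,10,16,18]; return 11

[2,3,5,7,14,12,13,6,8,15,10,16,18]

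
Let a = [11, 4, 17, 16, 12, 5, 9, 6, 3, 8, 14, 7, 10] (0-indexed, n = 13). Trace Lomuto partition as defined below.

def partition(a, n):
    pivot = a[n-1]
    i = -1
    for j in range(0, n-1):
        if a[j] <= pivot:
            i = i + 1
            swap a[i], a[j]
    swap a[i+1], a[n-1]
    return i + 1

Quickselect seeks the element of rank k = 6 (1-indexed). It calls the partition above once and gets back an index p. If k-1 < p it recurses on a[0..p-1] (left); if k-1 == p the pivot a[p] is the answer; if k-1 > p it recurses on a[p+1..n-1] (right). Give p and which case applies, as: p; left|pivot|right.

pivot = a[12] = 10; i = -1
j=0: a[0]=11 > 10 → no swap
j=1: a[1]=4 ≤ 10 → i=0, swap a[0],a[1] → [4, 11, 17, 16, 12, 5, 9, 6, 3, 8, 14, 7, 10]
j=2: a[2]=17 > 10 → no swap
j=3: a[3]=16 > 10 → no swap
j=4: a[4]=12 > 10 → no swap
j=5: a[5]=5 ≤ 10 → i=1, swap a[1],a[5] → [4, 5, 17, 16, 12, 11, 9, 6, 3, 8, 14, 7, 10]
j=6: a[6]=9 ≤ 10 → i=2, swap a[2],a[6] → [4, 5, 9, 16, 12, 11, 17, 6, 3, 8, 14, 7, 10]
j=7: a[7]=6 ≤ 10 → i=3, swap a[3],a[7] → [4, 5, 9, 6, 12, 11, 17, 16, 3, 8, 14, 7, 10]
j=8: a[8]=3 ≤ 10 → i=4, swap a[4],a[8] → [4, 5, 9, 6, 3, 11, 17, 16, 12, 8, 14, 7, 10]
j=9: a[9]=8 ≤ 10 → i=5, swap a[5],a[9] → [4, 5, 9, 6, 3, 8, 17, 16, 12, 11, 14, 7, 10]
j=10: a[10]=14 > 10 → no swap
j=11: a[11]=7 ≤ 10 → i=6, swap a[6],a[11] → [4, 5, 9, 6, 3, 8, 7, 16, 12, 11, 14, 17, 10]
final swap a[7],a[12] → [4, 5, 9, 6, 3, 8, 7, 10, 12, 11, 14, 17, 16]; return 7
p = 7; k-1 = 5 < 7 ⇒ left

7; left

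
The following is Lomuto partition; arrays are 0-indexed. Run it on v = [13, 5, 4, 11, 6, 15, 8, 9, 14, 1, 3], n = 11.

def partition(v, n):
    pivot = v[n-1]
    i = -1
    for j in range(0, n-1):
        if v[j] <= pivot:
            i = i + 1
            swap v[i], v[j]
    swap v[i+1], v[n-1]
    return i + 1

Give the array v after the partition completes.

pivot=3, i=-1
j=0: 13>3, skip
j=1: 5>3, skip
j=2: 4>3, skip
j=3: 11>3, skip
j=4: 6>3, skip
j=5: 15>3, skip
j=6: 8>3, skip
j=7: 9>3, skip
j=8: 14>3, skip
j=9: 1≤3, i=0, swap(0,9) ⇒ [1, 5, 4, 11, 6, 15, 8, 9, 14, 13, 3]
swap(1,10) ⇒ [1, 3, 4, 11, 6, 15, 8, 9, 14, 13, 5]; return 1

[1, 3, 4, 11, 6, 15, 8, 9, 14, 13, 5]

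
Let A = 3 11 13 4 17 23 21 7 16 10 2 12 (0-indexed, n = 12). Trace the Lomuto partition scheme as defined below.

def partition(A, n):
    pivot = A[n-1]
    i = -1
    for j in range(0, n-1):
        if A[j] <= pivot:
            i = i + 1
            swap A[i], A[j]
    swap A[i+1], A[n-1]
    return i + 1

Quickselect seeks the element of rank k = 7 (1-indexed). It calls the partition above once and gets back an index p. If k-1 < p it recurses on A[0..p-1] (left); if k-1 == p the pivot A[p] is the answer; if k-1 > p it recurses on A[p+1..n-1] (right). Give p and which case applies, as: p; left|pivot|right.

pivot = A[11] = 12; i = -1
j=0: A[0]=3 ≤ 12 → i=0, swap A[0],A[0] (no change) → 3 11 13 4 17 23 21 7 16 10 2 12
j=1: A[1]=11 ≤ 12 → i=1, swap A[1],A[1] (no change) → 3 11 13 4 17 23 21 7 16 10 2 12
j=2: A[2]=13 > 12 → no swap
j=3: A[3]=4 ≤ 12 → i=2, swap A[2],A[3] → 3 11 4 13 17 23 21 7 16 10 2 12
j=4: A[4]=17 > 12 → no swap
j=5: A[5]=23 > 12 → no swap
j=6: A[6]=21 > 12 → no swap
j=7: A[7]=7 ≤ 12 → i=3, swap A[3],A[7] → 3 11 4 7 17 23 21 13 16 10 2 12
j=8: A[8]=16 > 12 → no swap
j=9: A[9]=10 ≤ 12 → i=4, swap A[4],A[9] → 3 11 4 7 10 23 21 13 16 17 2 12
j=10: A[10]=2 ≤ 12 → i=5, swap A[5],A[10] → 3 11 4 7 10 2 21 13 16 17 23 12
final swap A[6],A[11] → 3 11 4 7 10 2 12 13 16 17 23 21; return 6
p = 6; k-1 = 6 == 6 ⇒ pivot

6; pivot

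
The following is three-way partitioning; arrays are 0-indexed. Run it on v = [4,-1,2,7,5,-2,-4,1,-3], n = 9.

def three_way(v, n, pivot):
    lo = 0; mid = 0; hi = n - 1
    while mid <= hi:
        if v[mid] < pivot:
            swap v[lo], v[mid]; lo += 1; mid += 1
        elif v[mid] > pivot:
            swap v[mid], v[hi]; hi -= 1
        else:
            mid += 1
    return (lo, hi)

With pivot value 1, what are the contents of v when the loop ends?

[-3,-1,-4,-2,1,5,7,2,4]

pivot = 1; lo=0, mid=0, hi=8
v[mid]=4>1: swap v[0],v[8]; hi=7 → [-3,-1,2,7,5,-2,-4,1,4]
v[mid]=-3<1: swap v[0],v[0]; lo=1,mid=1 → [-3,-1,2,7,5,-2,-4,1,4]
v[mid]=-1<1: swap v[1],v[1]; lo=2,mid=2 → [-3,-1,2,7,5,-2,-4,1,4]
v[mid]=2>1: swap v[2],v[7]; hi=6 → [-3,-1,1,7,5,-2,-4,2,4]
v[mid]=1=1: mid=3
v[mid]=7>1: swap v[3],v[6]; hi=5 → [-3,-1,1,-4,5,-2,7,2,4]
v[mid]=-4<1: swap v[2],v[3]; lo=3,mid=4 → [-3,-1,-4,1,5,-2,7,2,4]
v[mid]=5>1: swap v[4],v[5]; hi=4 → [-3,-1,-4,1,-2,5,7,2,4]
v[mid]=-2<1: swap v[3],v[4]; lo=4,mid=5 → [-3,-1,-4,-2,1,5,7,2,4]
end: lo=4, hi=4; v = [-3,-1,-4,-2,1,5,7,2,4]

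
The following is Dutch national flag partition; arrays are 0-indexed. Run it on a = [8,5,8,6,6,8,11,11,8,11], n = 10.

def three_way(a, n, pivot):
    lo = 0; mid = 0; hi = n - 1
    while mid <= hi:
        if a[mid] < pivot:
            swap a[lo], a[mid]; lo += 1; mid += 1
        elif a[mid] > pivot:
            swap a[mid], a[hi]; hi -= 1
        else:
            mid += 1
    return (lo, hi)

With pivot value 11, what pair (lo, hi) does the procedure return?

(7, 9)

lo=0 mid=0 hi=9
8<11: swap(0,0), lo=1 mid=1 ⇒ [8,5,8,6,6,8,11,11,8,11]
5<11: swap(1,1), lo=2 mid=2 ⇒ [8,5,8,6,6,8,11,11,8,11]
8<11: swap(2,2), lo=3 mid=3 ⇒ [8,5,8,6,6,8,11,11,8,11]
6<11: swap(3,3), lo=4 mid=4 ⇒ [8,5,8,6,6,8,11,11,8,11]
6<11: swap(4,4), lo=5 mid=5 ⇒ [8,5,8,6,6,8,11,11,8,11]
8<11: swap(5,5), lo=6 mid=6 ⇒ [8,5,8,6,6,8,11,11,8,11]
11=11: mid=7
11=11: mid=8
8<11: swap(6,8), lo=7 mid=9 ⇒ [8,5,8,6,6,8,8,11,11,11]
11=11: mid=10
done. lo=7 hi=9; a=[8,5,8,6,6,8,8,11,11,11]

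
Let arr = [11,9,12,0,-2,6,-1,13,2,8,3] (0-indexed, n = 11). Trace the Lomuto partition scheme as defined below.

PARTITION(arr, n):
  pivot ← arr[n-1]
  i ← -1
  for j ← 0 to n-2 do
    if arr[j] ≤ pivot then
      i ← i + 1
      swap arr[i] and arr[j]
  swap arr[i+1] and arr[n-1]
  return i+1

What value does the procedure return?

pivot = arr[10] = 3; i = -1
j=0: arr[0]=11 > 3 → no swap
j=1: arr[1]=9 > 3 → no swap
j=2: arr[2]=12 > 3 → no swap
j=3: arr[3]=0 ≤ 3 → i=0, swap arr[0],arr[3] → [0,9,12,11,-2,6,-1,13,2,8,3]
j=4: arr[4]=-2 ≤ 3 → i=1, swap arr[1],arr[4] → [0,-2,12,11,9,6,-1,13,2,8,3]
j=5: arr[5]=6 > 3 → no swap
j=6: arr[6]=-1 ≤ 3 → i=2, swap arr[2],arr[6] → [0,-2,-1,11,9,6,12,13,2,8,3]
j=7: arr[7]=13 > 3 → no swap
j=8: arr[8]=2 ≤ 3 → i=3, swap arr[3],arr[8] → [0,-2,-1,2,9,6,12,13,11,8,3]
j=9: arr[9]=8 > 3 → no swap
final swap arr[4],arr[10] → [0,-2,-1,2,3,6,12,13,11,8,9]; return 4

4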